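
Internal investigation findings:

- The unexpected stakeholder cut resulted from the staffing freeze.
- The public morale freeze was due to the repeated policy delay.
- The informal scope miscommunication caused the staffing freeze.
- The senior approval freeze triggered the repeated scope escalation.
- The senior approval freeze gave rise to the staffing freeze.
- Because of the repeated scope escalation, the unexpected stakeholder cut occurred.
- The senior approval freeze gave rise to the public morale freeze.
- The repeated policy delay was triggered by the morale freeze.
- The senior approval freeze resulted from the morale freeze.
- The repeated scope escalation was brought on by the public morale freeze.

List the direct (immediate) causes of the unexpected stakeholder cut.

Upstream contributors include the morale freeze, the repeated policy delay, the senior approval freeze, the informal scope miscommunication, the public morale freeze, but only the repeated scope escalation, the staffing freeze feed directly into the unexpected stakeholder cut.

the repeated scope escalation, the staffing freeze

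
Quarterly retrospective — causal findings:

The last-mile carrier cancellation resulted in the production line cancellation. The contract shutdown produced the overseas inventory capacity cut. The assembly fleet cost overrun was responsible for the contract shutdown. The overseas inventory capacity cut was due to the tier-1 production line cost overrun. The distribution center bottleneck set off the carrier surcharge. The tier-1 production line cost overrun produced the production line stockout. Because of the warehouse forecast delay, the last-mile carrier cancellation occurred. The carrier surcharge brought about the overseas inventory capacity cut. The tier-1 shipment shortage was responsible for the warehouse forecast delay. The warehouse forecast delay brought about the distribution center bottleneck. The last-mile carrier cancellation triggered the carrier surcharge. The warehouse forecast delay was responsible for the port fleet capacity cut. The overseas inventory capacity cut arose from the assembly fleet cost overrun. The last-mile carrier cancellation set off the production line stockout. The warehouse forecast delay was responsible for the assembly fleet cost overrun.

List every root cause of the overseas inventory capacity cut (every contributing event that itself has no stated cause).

the tier-1 production line cost overrun, the tier-1 shipment shortage

Tracing upstream from the overseas inventory capacity cut: the overseas inventory capacity cut ← the assembly fleet cost overrun ← the warehouse forecast delay ← the tier-1 shipment shortage.
A separate upstream branch: the overseas inventory capacity cut ← the tier-1 production line cost overrun.
Each of those chain origins has no stated cause.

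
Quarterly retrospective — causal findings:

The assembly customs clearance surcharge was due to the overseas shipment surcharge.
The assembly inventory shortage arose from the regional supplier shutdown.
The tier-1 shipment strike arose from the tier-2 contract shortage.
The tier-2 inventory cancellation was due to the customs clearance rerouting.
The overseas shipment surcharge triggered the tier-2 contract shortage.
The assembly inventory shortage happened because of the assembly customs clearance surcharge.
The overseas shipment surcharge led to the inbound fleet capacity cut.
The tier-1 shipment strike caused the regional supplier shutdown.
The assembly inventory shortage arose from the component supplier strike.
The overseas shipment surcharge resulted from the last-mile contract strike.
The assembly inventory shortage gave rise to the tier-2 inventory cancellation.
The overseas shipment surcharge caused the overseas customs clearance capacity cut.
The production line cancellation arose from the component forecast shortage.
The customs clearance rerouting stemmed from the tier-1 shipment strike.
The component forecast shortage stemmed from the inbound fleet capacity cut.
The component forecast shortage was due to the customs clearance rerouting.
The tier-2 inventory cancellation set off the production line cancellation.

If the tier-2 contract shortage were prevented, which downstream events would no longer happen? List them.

Downstream of the tier-2 contract shortage: the tier-1 shipment strike, the regional supplier shutdown, the assembly inventory shortage, the customs clearance rerouting, the component forecast shortage, the tier-2 inventory cancellation, the production line cancellation.
Of those, still caused via another path: the assembly inventory shortage, the component forecast shortage, the tier-2 inventory cancellation, the production line cancellation.
The remainder have no surviving cause.

the customs clearance rerouting, the regional supplier shutdown, the tier-1 shipment strike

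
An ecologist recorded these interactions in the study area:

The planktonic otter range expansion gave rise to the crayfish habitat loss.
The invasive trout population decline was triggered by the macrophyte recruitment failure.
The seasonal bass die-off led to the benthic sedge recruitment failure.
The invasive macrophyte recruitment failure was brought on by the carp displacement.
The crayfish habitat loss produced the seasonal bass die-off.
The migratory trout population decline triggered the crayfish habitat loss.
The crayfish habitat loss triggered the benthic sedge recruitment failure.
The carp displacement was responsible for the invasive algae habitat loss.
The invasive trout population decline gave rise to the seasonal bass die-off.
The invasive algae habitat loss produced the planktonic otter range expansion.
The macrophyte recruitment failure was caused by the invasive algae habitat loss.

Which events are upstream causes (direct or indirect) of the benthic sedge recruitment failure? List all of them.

Immediate causes of the benthic sedge recruitment failure: the crayfish habitat loss, the seasonal bass die-off.
Further upstream: the carp displacement, the invasive algae habitat loss, the planktonic otter range expansion, the macrophyte recruitment failure, the invasive trout population decline, the migratory trout population decline.

the carp displacement, the crayfish habitat loss, the invasive algae habitat loss, the invasive trout population decline, the macrophyte recruitment failure, the migratory trout population decline, the planktonic otter range expansion, the seasonal bass die-off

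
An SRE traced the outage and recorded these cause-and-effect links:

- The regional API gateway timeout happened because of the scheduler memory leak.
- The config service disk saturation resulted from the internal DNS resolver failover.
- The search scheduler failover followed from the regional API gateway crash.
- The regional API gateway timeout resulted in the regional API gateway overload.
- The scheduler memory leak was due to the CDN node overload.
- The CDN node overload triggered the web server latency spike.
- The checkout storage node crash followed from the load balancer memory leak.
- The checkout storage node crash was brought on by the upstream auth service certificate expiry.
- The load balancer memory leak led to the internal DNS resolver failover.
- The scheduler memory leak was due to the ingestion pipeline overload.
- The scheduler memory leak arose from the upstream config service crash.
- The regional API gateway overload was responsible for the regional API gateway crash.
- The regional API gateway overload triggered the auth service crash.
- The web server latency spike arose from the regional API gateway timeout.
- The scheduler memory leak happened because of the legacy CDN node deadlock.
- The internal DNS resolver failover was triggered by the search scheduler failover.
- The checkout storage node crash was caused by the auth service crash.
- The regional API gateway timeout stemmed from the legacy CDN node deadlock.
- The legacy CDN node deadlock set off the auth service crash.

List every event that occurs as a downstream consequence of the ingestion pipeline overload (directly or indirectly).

the auth service crash, the checkout storage node crash, the config service disk saturation, the internal DNS resolver failover, the regional API gateway crash, the regional API gateway overload, the regional API gateway timeout, the scheduler memory leak, the search scheduler failover, the web server latency spike

Direct effects: the scheduler memory leak.
2 steps out: the regional API gateway timeout.
3 steps out: the regional API gateway overload, the web server latency spike.
4 steps out: the regional API gateway crash, the auth service crash.
5 steps out: the search scheduler failover, the checkout storage node crash.
6 steps out: the internal DNS resolver failover.
7 steps out: the config service disk saturation.
Not reachable from it: the legacy CDN node deadlock, the upstream auth service certificate expiry, the CDN node overload, the upstream config service crash, the load balancer memory leak.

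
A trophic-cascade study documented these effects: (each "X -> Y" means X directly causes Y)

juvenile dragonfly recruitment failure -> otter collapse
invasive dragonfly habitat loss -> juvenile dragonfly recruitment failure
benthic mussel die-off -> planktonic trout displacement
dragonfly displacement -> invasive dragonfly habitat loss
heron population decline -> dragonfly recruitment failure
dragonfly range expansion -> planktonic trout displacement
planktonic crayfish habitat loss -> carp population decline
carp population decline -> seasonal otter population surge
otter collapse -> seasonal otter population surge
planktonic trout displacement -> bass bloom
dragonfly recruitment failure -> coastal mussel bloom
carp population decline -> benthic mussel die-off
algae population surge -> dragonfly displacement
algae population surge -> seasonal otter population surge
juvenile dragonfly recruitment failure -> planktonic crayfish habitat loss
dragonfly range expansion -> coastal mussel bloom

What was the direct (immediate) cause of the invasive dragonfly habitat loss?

Upstream contributors include the algae population surge, but only the dragonfly displacement feeds directly into the invasive dragonfly habitat loss.

the dragonfly displacement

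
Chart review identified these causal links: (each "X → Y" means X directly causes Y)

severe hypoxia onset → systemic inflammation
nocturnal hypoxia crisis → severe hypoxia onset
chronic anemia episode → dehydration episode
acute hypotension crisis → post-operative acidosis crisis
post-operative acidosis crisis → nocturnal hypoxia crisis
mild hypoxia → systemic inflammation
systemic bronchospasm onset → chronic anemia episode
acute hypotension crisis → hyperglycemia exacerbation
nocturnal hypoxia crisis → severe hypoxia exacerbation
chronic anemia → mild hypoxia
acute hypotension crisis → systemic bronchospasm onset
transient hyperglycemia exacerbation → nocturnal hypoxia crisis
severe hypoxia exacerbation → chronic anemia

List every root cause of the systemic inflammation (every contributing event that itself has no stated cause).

Tracing upstream from the systemic inflammation: the systemic inflammation ← the severe hypoxia onset ← the nocturnal hypoxia crisis ← the post-operative acidosis crisis ← the acute hypotension crisis.
A separate upstream branch: the systemic inflammation ← the severe hypoxia onset ← the nocturnal hypoxia crisis ← the transient hyperglycemia exacerbation.
Each of those chain origins has no stated cause.

the acute hypotension crisis, the transient hyperglycemia exacerbation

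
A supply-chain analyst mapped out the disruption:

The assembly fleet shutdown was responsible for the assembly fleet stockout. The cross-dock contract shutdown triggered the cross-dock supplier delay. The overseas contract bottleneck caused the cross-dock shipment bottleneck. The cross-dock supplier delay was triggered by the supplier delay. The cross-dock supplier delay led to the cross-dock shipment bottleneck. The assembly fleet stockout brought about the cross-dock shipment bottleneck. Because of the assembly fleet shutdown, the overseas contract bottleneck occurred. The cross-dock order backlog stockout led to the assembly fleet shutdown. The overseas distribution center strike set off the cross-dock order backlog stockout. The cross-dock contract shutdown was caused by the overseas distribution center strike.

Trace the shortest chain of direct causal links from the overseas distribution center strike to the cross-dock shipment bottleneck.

the overseas distribution center strike → the cross-dock contract shutdown → the cross-dock supplier delay → the cross-dock shipment bottleneck

the overseas distribution center strike → the cross-dock contract shutdown
the cross-dock contract shutdown → the cross-dock supplier delay
the cross-dock supplier delay → the cross-dock shipment bottleneck
Length: 3 steps.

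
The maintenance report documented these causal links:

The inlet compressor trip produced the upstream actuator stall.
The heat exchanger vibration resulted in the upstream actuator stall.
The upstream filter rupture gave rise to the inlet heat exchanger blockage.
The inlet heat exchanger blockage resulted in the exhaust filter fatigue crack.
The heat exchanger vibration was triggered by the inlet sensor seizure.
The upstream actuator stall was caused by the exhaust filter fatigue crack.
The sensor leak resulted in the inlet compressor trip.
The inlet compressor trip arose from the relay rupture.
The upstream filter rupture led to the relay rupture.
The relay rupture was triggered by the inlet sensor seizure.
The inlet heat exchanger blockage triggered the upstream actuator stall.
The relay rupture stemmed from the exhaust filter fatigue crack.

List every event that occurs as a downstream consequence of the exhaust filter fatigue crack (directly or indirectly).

Direct effects: the relay rupture, the upstream actuator stall.
2 steps out: the inlet compressor trip.
Not reachable from it: the sensor leak, the upstream filter rupture, the inlet heat exchanger blockage, the inlet sensor seizure, the heat exchanger vibration.

the inlet compressor trip, the relay rupture, the upstream actuator stall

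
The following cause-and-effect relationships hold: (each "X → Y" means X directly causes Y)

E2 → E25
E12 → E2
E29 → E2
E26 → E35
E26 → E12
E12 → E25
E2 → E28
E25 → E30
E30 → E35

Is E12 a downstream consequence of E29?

E29 leads to E2, E25, E28, E30, E35; E12 is not among them.

No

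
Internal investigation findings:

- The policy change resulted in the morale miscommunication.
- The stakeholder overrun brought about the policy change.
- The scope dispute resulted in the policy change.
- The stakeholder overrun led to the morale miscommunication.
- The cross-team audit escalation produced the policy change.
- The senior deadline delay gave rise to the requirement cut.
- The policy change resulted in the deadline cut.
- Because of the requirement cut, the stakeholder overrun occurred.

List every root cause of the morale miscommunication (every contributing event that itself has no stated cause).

Tracing upstream from the morale miscommunication: the morale miscommunication ← the stakeholder overrun ← the requirement cut ← the senior deadline delay.
A separate upstream branch: the morale miscommunication ← the policy change ← the scope dispute.
A separate upstream branch: the morale miscommunication ← the policy change ← the cross-team audit escalation.
Each of those chain origins has no stated cause.

the cross-team audit escalation, the scope dispute, the senior deadline delay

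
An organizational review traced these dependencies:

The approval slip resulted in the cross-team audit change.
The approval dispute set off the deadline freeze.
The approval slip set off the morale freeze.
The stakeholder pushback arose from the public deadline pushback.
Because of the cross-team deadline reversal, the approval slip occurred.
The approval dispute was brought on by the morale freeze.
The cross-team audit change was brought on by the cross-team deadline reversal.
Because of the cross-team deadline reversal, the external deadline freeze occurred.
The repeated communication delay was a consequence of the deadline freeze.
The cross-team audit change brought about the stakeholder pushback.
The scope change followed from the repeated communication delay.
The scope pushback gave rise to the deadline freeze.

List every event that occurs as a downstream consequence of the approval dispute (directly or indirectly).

Direct effects: the deadline freeze.
2 steps out: the repeated communication delay.
3 steps out: the scope change.
Not reachable from it: the cross-team deadline reversal, the approval slip, the cross-team audit change, the public deadline pushback, the morale freeze, the stakeholder pushback, the external deadline freeze, the scope pushback.

the deadline freeze, the repeated communication delay, the scope change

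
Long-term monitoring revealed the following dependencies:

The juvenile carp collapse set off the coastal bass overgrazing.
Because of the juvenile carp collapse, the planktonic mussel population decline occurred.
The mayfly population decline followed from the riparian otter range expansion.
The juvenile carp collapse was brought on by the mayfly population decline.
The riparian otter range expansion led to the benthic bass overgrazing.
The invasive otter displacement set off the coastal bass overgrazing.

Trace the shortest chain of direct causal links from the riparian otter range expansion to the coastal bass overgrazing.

the riparian otter range expansion → the mayfly population decline → the juvenile carp collapse → the coastal bass overgrazing

the riparian otter range expansion → the mayfly population decline
the mayfly population decline → the juvenile carp collapse
the juvenile carp collapse → the coastal bass overgrazing
Length: 3 steps.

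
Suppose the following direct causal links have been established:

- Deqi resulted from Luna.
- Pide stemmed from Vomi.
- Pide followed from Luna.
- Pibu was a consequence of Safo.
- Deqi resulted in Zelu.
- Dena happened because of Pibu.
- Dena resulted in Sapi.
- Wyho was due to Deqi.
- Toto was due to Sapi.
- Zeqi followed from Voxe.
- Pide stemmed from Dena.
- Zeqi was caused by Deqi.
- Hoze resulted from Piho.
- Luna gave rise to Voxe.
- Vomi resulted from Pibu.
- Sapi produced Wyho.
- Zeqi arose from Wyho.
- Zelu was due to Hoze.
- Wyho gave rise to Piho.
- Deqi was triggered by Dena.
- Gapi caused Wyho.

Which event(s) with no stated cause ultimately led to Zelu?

Tracing upstream from Zelu: Zelu ← Deqi ← Dena ← Pibu ← Safo.
A separate upstream branch: Zelu ← Hoze ← Piho ← Wyho ← Gapi.
A separate upstream branch: Zelu ← Deqi ← Luna.
Each of those chain origins has no stated cause.

Gapi, Luna, Safo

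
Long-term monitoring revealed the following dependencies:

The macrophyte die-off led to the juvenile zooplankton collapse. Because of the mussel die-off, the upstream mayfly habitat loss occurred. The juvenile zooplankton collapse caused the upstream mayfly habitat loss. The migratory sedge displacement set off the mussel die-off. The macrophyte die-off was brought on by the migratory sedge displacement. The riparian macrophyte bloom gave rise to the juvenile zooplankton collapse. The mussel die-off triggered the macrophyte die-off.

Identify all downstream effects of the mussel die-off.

the juvenile zooplankton collapse, the macrophyte die-off, the upstream mayfly habitat loss

Direct effects: the macrophyte die-off, the upstream mayfly habitat loss.
2 steps out: the juvenile zooplankton collapse.
Not reachable from it: the migratory sedge displacement, the riparian macrophyte bloom.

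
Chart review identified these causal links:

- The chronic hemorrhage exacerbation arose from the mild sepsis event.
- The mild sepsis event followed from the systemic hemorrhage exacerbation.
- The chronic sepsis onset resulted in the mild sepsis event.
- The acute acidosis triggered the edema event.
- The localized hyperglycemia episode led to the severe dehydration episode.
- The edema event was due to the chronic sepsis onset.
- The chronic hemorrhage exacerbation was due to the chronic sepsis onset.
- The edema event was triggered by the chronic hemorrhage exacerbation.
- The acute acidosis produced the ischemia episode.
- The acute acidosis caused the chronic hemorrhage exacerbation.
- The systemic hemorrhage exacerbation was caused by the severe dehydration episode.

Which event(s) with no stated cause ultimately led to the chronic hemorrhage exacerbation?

Tracing upstream from the chronic hemorrhage exacerbation: the chronic hemorrhage exacerbation ← the acute acidosis.
A separate upstream branch: the chronic hemorrhage exacerbation ← the mild sepsis event ← the systemic hemorrhage exacerbation ← the severe dehydration episode ← the localized hyperglycemia episode.
A separate upstream branch: the chronic hemorrhage exacerbation ← the chronic sepsis onset.
Each of those chain origins has no stated cause.

the acute acidosis, the chronic sepsis onset, the localized hyperglycemia episode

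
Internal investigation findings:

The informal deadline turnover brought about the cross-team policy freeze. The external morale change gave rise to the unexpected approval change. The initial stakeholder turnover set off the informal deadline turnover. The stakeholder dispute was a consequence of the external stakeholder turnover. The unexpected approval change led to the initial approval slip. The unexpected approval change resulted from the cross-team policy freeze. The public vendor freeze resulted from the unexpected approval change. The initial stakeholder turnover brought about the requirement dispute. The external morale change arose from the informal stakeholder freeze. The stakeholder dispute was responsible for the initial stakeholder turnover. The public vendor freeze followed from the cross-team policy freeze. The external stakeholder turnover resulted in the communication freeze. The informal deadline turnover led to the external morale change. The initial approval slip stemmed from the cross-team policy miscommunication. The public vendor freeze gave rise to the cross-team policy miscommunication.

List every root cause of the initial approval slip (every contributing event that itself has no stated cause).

Tracing upstream from the initial approval slip: the initial approval slip ← the unexpected approval change ← the cross-team policy freeze ← the informal deadline turnover ← the initial stakeholder turnover ← the stakeholder dispute ← the external stakeholder turnover.
A separate upstream branch: the initial approval slip ← the unexpected approval change ← the external morale change ← the informal stakeholder freeze.
Each of those chain origins has no stated cause.

the external stakeholder turnover, the informal stakeholder freeze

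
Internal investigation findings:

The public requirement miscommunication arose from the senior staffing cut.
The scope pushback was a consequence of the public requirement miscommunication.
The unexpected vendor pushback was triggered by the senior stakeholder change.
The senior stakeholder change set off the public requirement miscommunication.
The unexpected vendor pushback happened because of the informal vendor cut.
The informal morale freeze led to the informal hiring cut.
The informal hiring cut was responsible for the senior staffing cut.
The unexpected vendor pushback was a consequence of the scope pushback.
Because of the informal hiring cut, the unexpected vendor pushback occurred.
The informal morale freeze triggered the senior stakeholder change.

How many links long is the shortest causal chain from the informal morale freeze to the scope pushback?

Shortest chain: the informal morale freeze → the senior stakeholder change → the public requirement miscommunication → the scope pushback.

3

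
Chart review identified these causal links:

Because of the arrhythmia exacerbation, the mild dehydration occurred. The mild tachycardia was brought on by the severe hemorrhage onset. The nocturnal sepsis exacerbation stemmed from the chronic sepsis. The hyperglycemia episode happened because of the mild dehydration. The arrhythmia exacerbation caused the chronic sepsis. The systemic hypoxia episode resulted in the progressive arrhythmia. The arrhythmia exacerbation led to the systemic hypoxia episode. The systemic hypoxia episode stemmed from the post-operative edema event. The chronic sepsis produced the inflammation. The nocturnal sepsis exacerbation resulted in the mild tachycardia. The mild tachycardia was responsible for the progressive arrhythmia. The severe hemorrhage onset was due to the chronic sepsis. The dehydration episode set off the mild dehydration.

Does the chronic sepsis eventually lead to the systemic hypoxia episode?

No

The chronic sepsis leads to the nocturnal sepsis exacerbation, the inflammation, the severe hemorrhage onset, the mild tachycardia, the progressive arrhythmia; the systemic hypoxia episode is not among them.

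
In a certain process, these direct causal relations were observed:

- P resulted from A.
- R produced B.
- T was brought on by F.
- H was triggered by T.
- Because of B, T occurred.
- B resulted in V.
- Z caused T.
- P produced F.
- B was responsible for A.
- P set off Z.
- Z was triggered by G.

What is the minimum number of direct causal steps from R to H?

3

Shortest chain: R → B → T → H.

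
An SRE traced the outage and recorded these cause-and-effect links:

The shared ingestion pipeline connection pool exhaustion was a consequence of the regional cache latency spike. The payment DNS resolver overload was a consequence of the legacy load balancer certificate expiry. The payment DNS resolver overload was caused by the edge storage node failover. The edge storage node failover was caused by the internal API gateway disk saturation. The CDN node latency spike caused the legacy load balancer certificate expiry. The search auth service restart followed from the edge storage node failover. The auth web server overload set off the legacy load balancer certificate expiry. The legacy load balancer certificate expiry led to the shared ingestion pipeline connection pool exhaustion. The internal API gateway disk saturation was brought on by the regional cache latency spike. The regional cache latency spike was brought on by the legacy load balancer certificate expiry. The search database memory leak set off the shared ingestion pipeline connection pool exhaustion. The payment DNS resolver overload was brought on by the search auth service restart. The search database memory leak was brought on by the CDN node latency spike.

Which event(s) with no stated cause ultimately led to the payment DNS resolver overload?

the CDN node latency spike, the auth web server overload

Tracing upstream from the payment DNS resolver overload: the payment DNS resolver overload ← the legacy load balancer certificate expiry ← the CDN node latency spike.
A separate upstream branch: the payment DNS resolver overload ← the legacy load balancer certificate expiry ← the auth web server overload.
Each of those chain origins has no stated cause.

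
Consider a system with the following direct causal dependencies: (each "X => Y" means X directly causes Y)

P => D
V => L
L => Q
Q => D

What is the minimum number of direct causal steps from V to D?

3

Shortest chain: V → L → Q → D.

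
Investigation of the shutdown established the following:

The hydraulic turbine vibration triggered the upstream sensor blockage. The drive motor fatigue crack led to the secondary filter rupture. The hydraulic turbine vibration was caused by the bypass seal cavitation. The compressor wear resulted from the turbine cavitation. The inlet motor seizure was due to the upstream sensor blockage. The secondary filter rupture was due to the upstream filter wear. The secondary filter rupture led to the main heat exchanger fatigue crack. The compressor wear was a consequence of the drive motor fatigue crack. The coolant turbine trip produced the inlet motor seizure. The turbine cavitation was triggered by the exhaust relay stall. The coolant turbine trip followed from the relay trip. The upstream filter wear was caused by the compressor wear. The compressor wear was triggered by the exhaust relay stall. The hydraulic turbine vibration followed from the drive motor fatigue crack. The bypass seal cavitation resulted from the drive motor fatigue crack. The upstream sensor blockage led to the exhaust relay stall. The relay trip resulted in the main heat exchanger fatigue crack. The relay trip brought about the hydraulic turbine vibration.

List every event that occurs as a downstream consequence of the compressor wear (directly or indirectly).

the main heat exchanger fatigue crack, the secondary filter rupture, the upstream filter wear

Direct effects: the upstream filter wear.
2 steps out: the secondary filter rupture.
3 steps out: the main heat exchanger fatigue crack.
Not reachable from it: the drive motor fatigue crack, the relay trip, the bypass seal cavitation, the hydraulic turbine vibration, the upstream sensor blockage, the exhaust relay stall, the turbine cavitation, the coolant turbine trip, the inlet motor seizure.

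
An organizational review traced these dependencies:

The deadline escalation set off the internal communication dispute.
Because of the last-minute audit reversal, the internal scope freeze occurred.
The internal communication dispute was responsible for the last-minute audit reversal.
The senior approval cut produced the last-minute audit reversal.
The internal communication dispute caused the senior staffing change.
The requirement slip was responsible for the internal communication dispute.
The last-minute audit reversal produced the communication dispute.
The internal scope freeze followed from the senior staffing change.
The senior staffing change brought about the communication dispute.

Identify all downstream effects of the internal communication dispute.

Direct effects: the last-minute audit reversal, the senior staffing change.
2 steps out: the communication dispute, the internal scope freeze.
Not reachable from it: the senior approval cut, the deadline escalation, the requirement slip.

the communication dispute, the internal scope freeze, the last-minute audit reversal, the senior staffing change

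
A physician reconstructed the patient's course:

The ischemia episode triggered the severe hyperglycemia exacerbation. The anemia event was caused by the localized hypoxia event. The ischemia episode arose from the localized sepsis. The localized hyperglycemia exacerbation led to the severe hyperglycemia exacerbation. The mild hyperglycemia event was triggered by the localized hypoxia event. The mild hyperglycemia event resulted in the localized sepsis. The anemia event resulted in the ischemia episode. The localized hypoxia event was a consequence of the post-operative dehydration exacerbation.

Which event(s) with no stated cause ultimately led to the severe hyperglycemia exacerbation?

Tracing upstream from the severe hyperglycemia exacerbation: the severe hyperglycemia exacerbation ← the ischemia episode ← the anemia event ← the localized hypoxia event ← the post-operative dehydration exacerbation.
A separate upstream branch: the severe hyperglycemia exacerbation ← the localized hyperglycemia exacerbation.
Each of those chain origins has no stated cause.

the localized hyperglycemia exacerbation, the post-operative dehydration exacerbation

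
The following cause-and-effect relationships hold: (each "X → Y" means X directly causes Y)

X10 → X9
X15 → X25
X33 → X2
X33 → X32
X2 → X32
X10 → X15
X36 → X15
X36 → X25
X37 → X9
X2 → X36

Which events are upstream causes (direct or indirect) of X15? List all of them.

X10, X2, X33, X36

Immediate causes of X15: X10, X36.
Further upstream: X33, X2.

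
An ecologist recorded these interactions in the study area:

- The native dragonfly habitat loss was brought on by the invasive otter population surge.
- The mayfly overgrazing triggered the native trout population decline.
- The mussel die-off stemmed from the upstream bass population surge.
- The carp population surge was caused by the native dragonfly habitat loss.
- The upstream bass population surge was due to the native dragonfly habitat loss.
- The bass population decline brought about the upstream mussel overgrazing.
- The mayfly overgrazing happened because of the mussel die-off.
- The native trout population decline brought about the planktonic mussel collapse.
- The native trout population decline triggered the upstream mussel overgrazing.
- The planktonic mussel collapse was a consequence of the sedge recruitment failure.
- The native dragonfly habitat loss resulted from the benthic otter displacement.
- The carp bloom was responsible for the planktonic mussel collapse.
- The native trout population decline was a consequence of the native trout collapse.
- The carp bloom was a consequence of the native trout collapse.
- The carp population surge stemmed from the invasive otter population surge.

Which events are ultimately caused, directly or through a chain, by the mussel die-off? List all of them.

the mayfly overgrazing, the native trout population decline, the planktonic mussel collapse, the upstream mussel overgrazing

Direct effects: the mayfly overgrazing.
2 steps out: the native trout population decline.
3 steps out: the upstream mussel overgrazing, the planktonic mussel collapse.
Not reachable from it: the invasive otter population surge, the benthic otter displacement, the native dragonfly habitat loss, the sedge recruitment failure, the native trout collapse, the carp population surge, the bass population decline, the upstream bass population surge, the carp bloom.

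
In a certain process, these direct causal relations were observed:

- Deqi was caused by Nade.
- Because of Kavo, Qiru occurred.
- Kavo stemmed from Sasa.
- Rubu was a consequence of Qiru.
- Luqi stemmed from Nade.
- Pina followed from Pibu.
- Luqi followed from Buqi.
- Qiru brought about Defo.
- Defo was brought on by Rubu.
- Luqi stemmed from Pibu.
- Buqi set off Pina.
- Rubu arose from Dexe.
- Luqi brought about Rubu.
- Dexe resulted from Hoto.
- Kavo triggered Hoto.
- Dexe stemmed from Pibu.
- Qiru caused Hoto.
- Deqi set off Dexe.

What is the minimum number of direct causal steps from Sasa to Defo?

3

Shortest chain: Sasa → Kavo → Qiru → Defo.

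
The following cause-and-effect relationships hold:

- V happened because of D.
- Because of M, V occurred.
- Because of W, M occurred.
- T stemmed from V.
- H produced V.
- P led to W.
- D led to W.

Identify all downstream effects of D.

M, T, V, W

Direct effects: W, V.
2 steps out: M, T.
Not reachable from it: P, H.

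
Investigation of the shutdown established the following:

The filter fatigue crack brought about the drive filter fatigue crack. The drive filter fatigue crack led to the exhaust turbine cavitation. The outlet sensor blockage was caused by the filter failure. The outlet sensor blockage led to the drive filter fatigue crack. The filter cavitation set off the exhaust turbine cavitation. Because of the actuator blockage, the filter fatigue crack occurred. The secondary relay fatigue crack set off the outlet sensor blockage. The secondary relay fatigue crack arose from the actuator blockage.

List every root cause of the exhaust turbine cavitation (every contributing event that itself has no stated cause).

Tracing upstream from the exhaust turbine cavitation: the exhaust turbine cavitation ← the drive filter fatigue crack ← the outlet sensor blockage ← the filter failure.
A separate upstream branch: the exhaust turbine cavitation ← the drive filter fatigue crack ← the filter fatigue crack ← the actuator blockage.
A separate upstream branch: the exhaust turbine cavitation ← the filter cavitation.
Each of those chain origins has no stated cause.

the actuator blockage, the filter cavitation, the filter failure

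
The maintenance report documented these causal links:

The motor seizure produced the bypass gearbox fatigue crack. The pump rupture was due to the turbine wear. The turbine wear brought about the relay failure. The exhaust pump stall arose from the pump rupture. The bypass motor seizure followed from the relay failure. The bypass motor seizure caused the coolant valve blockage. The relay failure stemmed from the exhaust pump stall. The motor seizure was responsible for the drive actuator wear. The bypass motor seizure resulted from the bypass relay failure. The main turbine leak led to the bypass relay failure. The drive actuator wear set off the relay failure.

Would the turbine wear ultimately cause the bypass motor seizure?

There is a causal chain: the turbine wear → the relay failure → the bypass motor seizure.

Yes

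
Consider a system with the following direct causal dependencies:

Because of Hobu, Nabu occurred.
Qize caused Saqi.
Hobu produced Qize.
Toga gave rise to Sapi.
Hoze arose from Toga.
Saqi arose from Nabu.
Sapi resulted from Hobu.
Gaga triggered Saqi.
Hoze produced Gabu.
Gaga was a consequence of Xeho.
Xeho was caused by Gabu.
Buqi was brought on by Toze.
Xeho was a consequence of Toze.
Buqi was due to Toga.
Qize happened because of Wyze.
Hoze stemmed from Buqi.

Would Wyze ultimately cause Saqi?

There is a causal chain: Wyze → Qize → Saqi.

Yes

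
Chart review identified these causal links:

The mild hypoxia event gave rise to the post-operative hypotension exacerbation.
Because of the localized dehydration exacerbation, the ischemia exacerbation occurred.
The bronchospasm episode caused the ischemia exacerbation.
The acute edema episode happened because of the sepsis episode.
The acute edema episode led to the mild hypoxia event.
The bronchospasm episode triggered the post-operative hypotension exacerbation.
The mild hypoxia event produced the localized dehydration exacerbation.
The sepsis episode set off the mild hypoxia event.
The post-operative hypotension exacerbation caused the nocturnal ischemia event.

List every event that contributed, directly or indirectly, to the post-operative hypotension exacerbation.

Immediate causes of the post-operative hypotension exacerbation: the mild hypoxia event, the bronchospasm episode.
Further upstream: the sepsis episode, the acute edema episode.

the acute edema episode, the bronchospasm episode, the mild hypoxia event, the sepsis episode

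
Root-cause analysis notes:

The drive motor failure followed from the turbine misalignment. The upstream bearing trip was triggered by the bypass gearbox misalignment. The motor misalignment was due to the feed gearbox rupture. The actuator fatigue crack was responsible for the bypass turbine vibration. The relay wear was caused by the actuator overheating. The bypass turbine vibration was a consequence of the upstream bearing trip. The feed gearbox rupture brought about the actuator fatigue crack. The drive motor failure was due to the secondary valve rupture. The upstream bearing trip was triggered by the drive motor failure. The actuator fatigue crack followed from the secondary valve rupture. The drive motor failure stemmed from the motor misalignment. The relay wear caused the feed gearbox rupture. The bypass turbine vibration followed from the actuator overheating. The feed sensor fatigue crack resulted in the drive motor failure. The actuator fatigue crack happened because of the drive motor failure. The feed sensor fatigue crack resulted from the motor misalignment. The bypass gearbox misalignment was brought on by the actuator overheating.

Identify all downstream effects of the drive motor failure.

Direct effects: the actuator fatigue crack, the upstream bearing trip.
2 steps out: the bypass turbine vibration.
Not reachable from it: the turbine misalignment, the actuator overheating, the bypass gearbox misalignment, the relay wear, the feed gearbox rupture, the motor misalignment, the feed sensor fatigue crack, the secondary valve rupture.

the actuator fatigue crack, the bypass turbine vibration, the upstream bearing trip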